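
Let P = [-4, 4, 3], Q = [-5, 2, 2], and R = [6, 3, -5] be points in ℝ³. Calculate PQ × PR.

(15, -18, 21)

PQ = (-1, -2, -1)
PR = (10, -1, -8)
i: (-2)·(-8) - (-1)·(-1) = 16 - 1 = 15
j: (-1)·10 - (-1)·(-8) = -10 - 8 = -18
k: (-1)·(-1) - (-2)·10 = 1 - (-20) = 21
PQ × PR = (15, -18, 21)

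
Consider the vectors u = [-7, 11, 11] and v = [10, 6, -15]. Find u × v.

(-231, 5, -152)

i: 11·(-15) - 11·6 = -165 - 66 = -231
j: 11·10 - (-7)·(-15) = 110 - 105 = 5
k: (-7)·6 - 11·10 = -42 - 110 = -152
u × v = (-231, 5, -152)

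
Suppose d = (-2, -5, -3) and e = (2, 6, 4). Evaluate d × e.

(-2, 2, -2)

i: (-5)·4 - (-3)·6 = -20 - (-18) = -2
j: (-3)·2 - (-2)·4 = -6 - (-8) = 2
k: (-2)·6 - (-5)·2 = -12 - (-10) = -2
d × e = (-2, 2, -2)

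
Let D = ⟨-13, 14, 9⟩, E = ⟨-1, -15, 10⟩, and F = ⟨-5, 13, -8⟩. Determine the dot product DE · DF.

DE = E − D = (12, -29, 1)
DF = F − D = (8, -1, -17)
DE · DF = 12·8 + (-29)·(-1) + 1·(-17) = 96 + 29 - 17 = 108

108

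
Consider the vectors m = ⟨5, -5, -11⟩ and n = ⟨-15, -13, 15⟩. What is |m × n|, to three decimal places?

274.270

i: (-5)·15 - (-11)·(-13) = -75 - 143 = -218
j: (-11)·(-15) - 5·15 = 165 - 75 = 90
k: 5·(-13) - (-5)·(-15) = -65 - 75 = -140
m × n = (-218, 90, -140)
|m × n| = √((-218)² + 90² + (-140)²) = √75224 ≈ 274.2699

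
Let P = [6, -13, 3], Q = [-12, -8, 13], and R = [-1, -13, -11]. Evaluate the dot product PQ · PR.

-14

PQ = Q − P = (-18, 5, 10)
PR = R − P = (-7, 0, -14)
PQ · PR = (-18)·(-7) + 5·0 + 10·(-14) = 126 + 0 - 140 = -14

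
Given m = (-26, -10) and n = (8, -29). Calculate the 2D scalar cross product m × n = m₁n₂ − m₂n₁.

834

(-26)·(-29) - (-10)·8 = 754 - (-80) = 834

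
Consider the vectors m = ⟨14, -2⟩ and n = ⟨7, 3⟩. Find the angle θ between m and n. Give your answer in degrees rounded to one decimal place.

31.3

m · n = 14·7 + (-2)·3 = 98 - 6 = 92
|m|² = 196 + 4 = 200,  |m| = √200 ≈ 14.142136
|n|² = 49 + 9 = 58,  |n| = √58 ≈ 7.615773
cos θ = 92 / (14.142136 · 7.615773) ≈ 0.85420
θ = arccos(0.85420) ≈ 31.3°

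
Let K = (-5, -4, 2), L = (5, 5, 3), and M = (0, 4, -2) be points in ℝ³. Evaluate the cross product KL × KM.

(-44, 45, 35)

KL = (10, 9, 1)
KM = (5, 8, -4)
i: 9·(-4) - 1·8 = -36 - 8 = -44
j: 1·5 - 10·(-4) = 5 - (-40) = 45
k: 10·8 - 9·5 = 80 - 45 = 35
KL × KM = (-44, 45, 35)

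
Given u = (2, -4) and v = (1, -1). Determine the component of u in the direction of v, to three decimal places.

4.243

u · v = 2·1 + (-4)·(-1) = 2 + 4 = 6
|v| = √(1 + 1) = √2 ≈ 1.4142
comp_v u = 6 / √2 ≈ 4.243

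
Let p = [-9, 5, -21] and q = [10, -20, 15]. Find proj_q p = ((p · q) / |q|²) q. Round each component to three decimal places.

(-6.966, 13.931, -10.448)

p · q = (-9)·10 + 5·(-20) + (-21)·15 = -90 - 100 - 315 = -505
|q|² = 100 + 400 + 225 = 725
proj_q p = (-505/725) · (10, -20, 15) ≈ (-6.966, 13.931, -10.448)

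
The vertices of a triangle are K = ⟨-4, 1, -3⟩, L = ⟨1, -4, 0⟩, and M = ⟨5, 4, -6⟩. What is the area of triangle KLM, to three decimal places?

36.742

KL = (5, -5, 3),  KM = (9, 3, -3)
i: (-5)·(-3) - 3·3 = 15 - 9 = 6
j: 3·9 - 5·(-3) = 27 - (-15) = 42
k: 5·3 - (-5)·9 = 15 - (-45) = 60
KL × KM = (6, 42, 60)
|KL × KM| = √5400 ≈ 73.4847
area = ½ · 73.4847 ≈ 36.742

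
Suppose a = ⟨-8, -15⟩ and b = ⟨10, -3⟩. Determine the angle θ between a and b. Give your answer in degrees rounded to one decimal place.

a · b = (-8)·10 + (-15)·(-3) = -80 + 45 = -35
|a|² = 64 + 225 = 289,  |a| = √289 ≈ 17.000000
|b|² = 100 + 9 = 109,  |b| = √109 ≈ 10.440307
cos θ = -35 / (17.000000 · 10.440307) ≈ -0.19720
θ = arccos(-0.19720) ≈ 101.4°

101.4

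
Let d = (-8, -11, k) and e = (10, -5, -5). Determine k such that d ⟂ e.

-5

d · e = (-8)·10 + (-11)·(-5) + k·(-5) = -25 - 5k
Set equal to 0: -5k = 25, so k = -5.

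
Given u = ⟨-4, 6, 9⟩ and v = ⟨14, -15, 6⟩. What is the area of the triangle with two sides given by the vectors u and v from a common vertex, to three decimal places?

114.365

i: 6·6 - 9·(-15) = 36 - (-135) = 171
j: 9·14 - (-4)·6 = 126 - (-24) = 150
k: (-4)·(-15) - 6·14 = 60 - 84 = -24
u × v = (171, 150, -24)
|u × v| = √(171² + 150² + (-24)²) = √52317 ≈ 228.7291
area = ½ · 228.7291 ≈ 114.365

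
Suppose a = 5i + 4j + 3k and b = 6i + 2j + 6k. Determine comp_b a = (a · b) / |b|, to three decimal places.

a · b = 5·6 + 4·2 + 3·6 = 30 + 8 + 18 = 56
|b| = √(36 + 4 + 36) = √76 ≈ 8.7178
comp_b a = 56 / √76 ≈ 6.424

6.424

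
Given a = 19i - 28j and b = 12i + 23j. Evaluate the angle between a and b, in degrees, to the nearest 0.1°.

a · b = 19·12 + (-28)·23 = 228 - 644 = -416
|a|² = 361 + 784 = 1145,  |a| = √1145 ≈ 33.837849
|b|² = 144 + 529 = 673,  |b| = √673 ≈ 25.942244
cos θ = -416 / (33.837849 · 25.942244) ≈ -0.47390
θ = arccos(-0.47390) ≈ 118.3°

118.3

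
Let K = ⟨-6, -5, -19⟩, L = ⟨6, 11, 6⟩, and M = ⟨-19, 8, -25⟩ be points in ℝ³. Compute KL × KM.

(-421, -253, 364)

KL = (12, 16, 25)
KM = (-13, 13, -6)
i: 16·(-6) - 25·13 = -96 - 325 = -421
j: 25·(-13) - 12·(-6) = -325 - (-72) = -253
k: 12·13 - 16·(-13) = 156 - (-208) = 364
KL × KM = (-421, -253, 364)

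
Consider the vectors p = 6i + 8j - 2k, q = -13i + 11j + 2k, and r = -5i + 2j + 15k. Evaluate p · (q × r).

q × r:
i: 11·15 - 2·2 = 165 - 4 = 161
j: 2·(-5) - (-13)·15 = -10 - (-195) = 185
k: (-13)·2 - 11·(-5) = -26 - (-55) = 29
q × r = (161, 185, 29)
p · (q × r) = 6·161 + 8·185 + (-2)·29 = 966 + 1480 - 58 = 2388

2388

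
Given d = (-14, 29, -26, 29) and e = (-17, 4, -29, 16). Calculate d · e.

d · e = (-14)·(-17) + 29·4 + (-26)·(-29) + 29·16 = 238 + 116 + 754 + 464 = 1572

1572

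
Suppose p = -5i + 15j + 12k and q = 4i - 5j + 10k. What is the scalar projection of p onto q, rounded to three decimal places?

2.105

p · q = (-5)·4 + 15·(-5) + 12·10 = -20 - 75 + 120 = 25
|q| = √(16 + 25 + 100) = √141 ≈ 11.8743
comp_q p = 25 / √141 ≈ 2.105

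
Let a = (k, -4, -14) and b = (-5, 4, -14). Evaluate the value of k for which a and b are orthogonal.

a · b = k·(-5) + (-4)·4 + (-14)·(-14) = 180 - 5k
Set equal to 0: -5k = -180, so k = 36.

36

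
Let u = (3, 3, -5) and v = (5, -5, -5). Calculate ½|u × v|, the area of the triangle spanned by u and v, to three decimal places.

i: 3·(-5) - (-5)·(-5) = -15 - 25 = -40
j: (-5)·5 - 3·(-5) = -25 - (-15) = -10
k: 3·(-5) - 3·5 = -15 - 15 = -30
u × v = (-40, -10, -30)
|u × v| = √((-40)² + (-10)² + (-30)²) = √2600 ≈ 50.9902
area = ½ · 50.9902 ≈ 25.495

25.495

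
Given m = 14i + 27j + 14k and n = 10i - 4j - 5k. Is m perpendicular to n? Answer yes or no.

m · n = 14·10 + 27·(-4) + 14·(-5) = 140 - 108 - 70 = -38
Nonzero, so the vectors are not orthogonal.

no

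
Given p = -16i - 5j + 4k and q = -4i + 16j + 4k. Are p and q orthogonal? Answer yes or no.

p · q = (-16)·(-4) + (-5)·16 + 4·4 = 64 - 80 + 16 = 0
Zero, so the vectors are orthogonal.

yes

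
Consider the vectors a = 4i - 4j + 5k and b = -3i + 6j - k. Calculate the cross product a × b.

(-26, -11, 12)

i: (-4)·(-1) - 5·6 = 4 - 30 = -26
j: 5·(-3) - 4·(-1) = -15 - (-4) = -11
k: 4·6 - (-4)·(-3) = 24 - 12 = 12
a × b = (-26, -11, 12)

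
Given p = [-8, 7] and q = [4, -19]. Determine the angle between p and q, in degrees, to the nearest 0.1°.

143.1

p · q = (-8)·4 + 7·(-19) = -32 - 133 = -165
|p|² = 64 + 49 = 113,  |p| = √113 ≈ 10.630146
|q|² = 16 + 361 = 377,  |q| = √377 ≈ 19.416488
cos θ = -165 / (10.630146 · 19.416488) ≈ -0.79942
θ = arccos(-0.79942) ≈ 143.1°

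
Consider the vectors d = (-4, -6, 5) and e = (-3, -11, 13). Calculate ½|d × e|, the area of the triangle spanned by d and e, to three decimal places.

25.367

i: (-6)·13 - 5·(-11) = -78 - (-55) = -23
j: 5·(-3) - (-4)·13 = -15 - (-52) = 37
k: (-4)·(-11) - (-6)·(-3) = 44 - 18 = 26
d × e = (-23, 37, 26)
|d × e| = √((-23)² + 37² + 26²) = √2574 ≈ 50.7346
area = ½ · 50.7346 ≈ 25.367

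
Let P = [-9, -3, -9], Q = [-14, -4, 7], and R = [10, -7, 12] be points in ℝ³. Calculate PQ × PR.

(43, 409, 39)

PQ = (-5, -1, 16)
PR = (19, -4, 21)
i: (-1)·21 - 16·(-4) = -21 - (-64) = 43
j: 16·19 - (-5)·21 = 304 - (-105) = 409
k: (-5)·(-4) - (-1)·19 = 20 - (-19) = 39
PQ × PR = (43, 409, 39)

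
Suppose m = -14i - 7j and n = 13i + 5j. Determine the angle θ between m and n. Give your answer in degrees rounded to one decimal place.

m · n = (-14)·13 + (-7)·5 = -182 - 35 = -217
|m|² = 196 + 49 = 245,  |m| = √245 ≈ 15.652476
|n|² = 169 + 25 = 194,  |n| = √194 ≈ 13.928388
cos θ = -217 / (15.652476 · 13.928388) ≈ -0.99535
θ = arccos(-0.99535) ≈ 174.5°

174.5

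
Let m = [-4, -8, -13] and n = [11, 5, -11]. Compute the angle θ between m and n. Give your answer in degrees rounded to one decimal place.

76.8

m · n = (-4)·11 + (-8)·5 + (-13)·(-11) = -44 - 40 + 143 = 59
|m|² = 16 + 64 + 169 = 249,  |m| = √249 ≈ 15.779734
|n|² = 121 + 25 + 121 = 267,  |n| = √267 ≈ 16.340135
cos θ = 59 / (15.779734 · 16.340135) ≈ 0.22882
θ = arccos(0.22882) ≈ 76.8°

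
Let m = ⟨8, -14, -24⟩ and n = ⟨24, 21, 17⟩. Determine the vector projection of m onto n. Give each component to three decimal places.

m · n = 8·24 + (-14)·21 + (-24)·17 = 192 - 294 - 408 = -510
|n|² = 576 + 441 + 289 = 1306
proj_n m = (-510/1306) · (24, 21, 17) ≈ (-9.372, -8.201, -6.639)

(-9.372, -8.201, -6.639)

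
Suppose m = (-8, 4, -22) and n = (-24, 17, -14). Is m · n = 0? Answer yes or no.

m · n = (-8)·(-24) + 4·17 + (-22)·(-14) = 192 + 68 + 308 = 568
Nonzero, so the vectors are not orthogonal.

no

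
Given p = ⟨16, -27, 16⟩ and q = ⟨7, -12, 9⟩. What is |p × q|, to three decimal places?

i: (-27)·9 - 16·(-12) = -243 - (-192) = -51
j: 16·7 - 16·9 = 112 - 144 = -32
k: 16·(-12) - (-27)·7 = -192 - (-189) = -3
p × q = (-51, -32, -3)
|p × q| = √((-51)² + (-32)² + (-3)²) = √3634 ≈ 60.2827

60.283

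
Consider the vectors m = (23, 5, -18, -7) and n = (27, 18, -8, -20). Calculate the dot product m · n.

m · n = 23·27 + 5·18 + (-18)·(-8) + (-7)·(-20) = 621 + 90 + 144 + 140 = 995

995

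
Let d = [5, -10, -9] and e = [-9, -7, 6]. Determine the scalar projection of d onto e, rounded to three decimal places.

-2.251

d · e = 5·(-9) + (-10)·(-7) + (-9)·6 = -45 + 70 - 54 = -29
|e| = √(81 + 49 + 36) = √166 ≈ 12.8841
comp_e d = -29 / √166 ≈ -2.251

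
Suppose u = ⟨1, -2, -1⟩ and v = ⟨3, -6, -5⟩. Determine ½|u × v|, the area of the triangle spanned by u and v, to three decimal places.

i: (-2)·(-5) - (-1)·(-6) = 10 - 6 = 4
j: (-1)·3 - 1·(-5) = -3 - (-5) = 2
k: 1·(-6) - (-2)·3 = -6 - (-6) = 0
u × v = (4, 2, 0)
|u × v| = √(4² + 2² + 0²) = √20 ≈ 4.4721
area = ½ · 4.4721 ≈ 2.236

2.236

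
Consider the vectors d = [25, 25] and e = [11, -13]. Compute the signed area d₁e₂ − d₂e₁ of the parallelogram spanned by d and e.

25·(-13) - 25·11 = -325 - 275 = -600

-600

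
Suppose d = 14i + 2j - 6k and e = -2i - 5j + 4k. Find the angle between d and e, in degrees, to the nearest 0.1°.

127.0

d · e = 14·(-2) + 2·(-5) + (-6)·4 = -28 - 10 - 24 = -62
|d|² = 196 + 4 + 36 = 236,  |d| = √236 ≈ 15.362291
|e|² = 4 + 25 + 16 = 45,  |e| = √45 ≈ 6.708204
cos θ = -62 / (15.362291 · 6.708204) ≈ -0.60163
θ = arccos(-0.60163) ≈ 127.0°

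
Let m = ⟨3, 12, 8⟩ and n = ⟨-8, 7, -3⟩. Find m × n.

i: 12·(-3) - 8·7 = -36 - 56 = -92
j: 8·(-8) - 3·(-3) = -64 - (-9) = -55
k: 3·7 - 12·(-8) = 21 - (-96) = 117
m × n = (-92, -55, 117)

(-92, -55, 117)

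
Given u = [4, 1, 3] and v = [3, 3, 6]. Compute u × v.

i: 1·6 - 3·3 = 6 - 9 = -3
j: 3·3 - 4·6 = 9 - 24 = -15
k: 4·3 - 1·3 = 12 - 3 = 9
u × v = (-3, -15, 9)

(-3, -15, 9)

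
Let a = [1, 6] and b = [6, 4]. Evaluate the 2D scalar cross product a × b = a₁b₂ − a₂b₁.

1·4 - 6·6 = 4 - 36 = -32

-32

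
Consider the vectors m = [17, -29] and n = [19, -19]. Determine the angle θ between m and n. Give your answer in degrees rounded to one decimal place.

m · n = 17·19 + (-29)·(-19) = 323 + 551 = 874
|m|² = 289 + 841 = 1130,  |m| = √1130 ≈ 33.615473
|n|² = 361 + 361 = 722,  |n| = √722 ≈ 26.870058
cos θ = 874 / (33.615473 · 26.870058) ≈ 0.96762
θ = arccos(0.96762) ≈ 14.6°

14.6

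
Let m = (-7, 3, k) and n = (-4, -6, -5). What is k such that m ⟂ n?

m · n = (-7)·(-4) + 3·(-6) + k·(-5) = 10 - 5k
Set equal to 0: -5k = -10, so k = 2.

2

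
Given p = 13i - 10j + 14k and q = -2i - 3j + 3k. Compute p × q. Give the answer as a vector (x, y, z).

i: (-10)·3 - 14·(-3) = -30 - (-42) = 12
j: 14·(-2) - 13·3 = -28 - 39 = -67
k: 13·(-3) - (-10)·(-2) = -39 - 20 = -59
p × q = (12, -67, -59)

(12, -67, -59)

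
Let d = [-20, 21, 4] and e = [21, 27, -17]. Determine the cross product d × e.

i: 21·(-17) - 4·27 = -357 - 108 = -465
j: 4·21 - (-20)·(-17) = 84 - 340 = -256
k: (-20)·27 - 21·21 = -540 - 441 = -981
d × e = (-465, -256, -981)

(-465, -256, -981)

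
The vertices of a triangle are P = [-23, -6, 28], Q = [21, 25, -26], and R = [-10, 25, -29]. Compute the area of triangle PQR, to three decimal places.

1023.939

PQ = (44, 31, -54),  PR = (13, 31, -57)
i: 31·(-57) - (-54)·31 = -1767 - (-1674) = -93
j: (-54)·13 - 44·(-57) = -702 - (-2508) = 1806
k: 44·31 - 31·13 = 1364 - 403 = 961
PQ × PR = (-93, 1806, 961)
|PQ × PR| = √4193806 ≈ 2047.8784
area = ½ · 2047.8784 ≈ 1023.939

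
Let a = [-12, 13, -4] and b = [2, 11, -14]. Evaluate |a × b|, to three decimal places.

i: 13·(-14) - (-4)·11 = -182 - (-44) = -138
j: (-4)·2 - (-12)·(-14) = -8 - 168 = -176
k: (-12)·11 - 13·2 = -132 - 26 = -158
a × b = (-138, -176, -158)
|a × b| = √((-138)² + (-176)² + (-158)²) = √74984 ≈ 273.8321

273.832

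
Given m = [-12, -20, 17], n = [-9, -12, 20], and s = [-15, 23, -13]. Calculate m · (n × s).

5409

n × s:
i: (-12)·(-13) - 20·23 = 156 - 460 = -304
j: 20·(-15) - (-9)·(-13) = -300 - 117 = -417
k: (-9)·23 - (-12)·(-15) = -207 - 180 = -387
n × s = (-304, -417, -387)
m · (n × s) = (-12)·(-304) + (-20)·(-417) + 17·(-387) = 3648 + 8340 - 6579 = 5409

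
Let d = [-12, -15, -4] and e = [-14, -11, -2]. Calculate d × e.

(-14, 32, -78)

i: (-15)·(-2) - (-4)·(-11) = 30 - 44 = -14
j: (-4)·(-14) - (-12)·(-2) = 56 - 24 = 32
k: (-12)·(-11) - (-15)·(-14) = 132 - 210 = -78
d × e = (-14, 32, -78)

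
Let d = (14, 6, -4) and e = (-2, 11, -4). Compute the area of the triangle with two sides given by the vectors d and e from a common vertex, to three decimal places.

89.515

i: 6·(-4) - (-4)·11 = -24 - (-44) = 20
j: (-4)·(-2) - 14·(-4) = 8 - (-56) = 64
k: 14·11 - 6·(-2) = 154 - (-12) = 166
d × e = (20, 64, 166)
|d × e| = √(20² + 64² + 166²) = √32052 ≈ 179.0307
area = ½ · 179.0307 ≈ 89.515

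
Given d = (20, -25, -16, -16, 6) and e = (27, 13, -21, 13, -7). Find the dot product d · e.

301

d · e = 20·27 + (-25)·13 + (-16)·(-21) + (-16)·13 + 6·(-7) = 540 - 325 + 336 - 208 - 42 = 301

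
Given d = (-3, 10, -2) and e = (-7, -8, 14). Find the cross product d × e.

(124, 56, 94)

i: 10·14 - (-2)·(-8) = 140 - 16 = 124
j: (-2)·(-7) - (-3)·14 = 14 - (-42) = 56
k: (-3)·(-8) - 10·(-7) = 24 - (-70) = 94
d × e = (124, 56, 94)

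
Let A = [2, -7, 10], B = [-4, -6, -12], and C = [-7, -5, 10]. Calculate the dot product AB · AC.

56

AB = B − A = (-6, 1, -22)
AC = C − A = (-9, 2, 0)
AB · AC = (-6)·(-9) + 1·2 + (-22)·0 = 54 + 2 + 0 = 56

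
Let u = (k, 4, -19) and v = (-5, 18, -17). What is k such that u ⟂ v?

79

u · v = k·(-5) + 4·18 + (-19)·(-17) = 395 - 5k
Set equal to 0: -5k = -395, so k = 79.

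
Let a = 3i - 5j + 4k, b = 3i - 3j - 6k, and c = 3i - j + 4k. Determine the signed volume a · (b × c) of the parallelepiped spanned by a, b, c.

120

b × c:
i: (-3)·4 - (-6)·(-1) = -12 - 6 = -18
j: (-6)·3 - 3·4 = -18 - 12 = -30
k: 3·(-1) - (-3)·3 = -3 - (-9) = 6
b × c = (-18, -30, 6)
a · (b × c) = 3·(-18) + (-5)·(-30) + 4·6 = -54 + 150 + 24 = 120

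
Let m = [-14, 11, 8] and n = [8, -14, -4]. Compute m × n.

(68, 8, 108)

i: 11·(-4) - 8·(-14) = -44 - (-112) = 68
j: 8·8 - (-14)·(-4) = 64 - 56 = 8
k: (-14)·(-14) - 11·8 = 196 - 88 = 108
m × n = (68, 8, 108)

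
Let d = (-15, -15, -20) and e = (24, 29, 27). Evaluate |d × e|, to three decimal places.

204.634

i: (-15)·27 - (-20)·29 = -405 - (-580) = 175
j: (-20)·24 - (-15)·27 = -480 - (-405) = -75
k: (-15)·29 - (-15)·24 = -435 - (-360) = -75
d × e = (175, -75, -75)
|d × e| = √(175² + (-75)² + (-75)²) = √41875 ≈ 204.6338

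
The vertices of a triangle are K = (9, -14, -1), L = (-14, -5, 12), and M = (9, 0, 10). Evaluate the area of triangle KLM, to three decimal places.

208.915

KL = (-23, 9, 13),  KM = (0, 14, 11)
i: 9·11 - 13·14 = 99 - 182 = -83
j: 13·0 - (-23)·11 = 0 - (-253) = 253
k: (-23)·14 - 9·0 = -322 - 0 = -322
KL × KM = (-83, 253, -322)
|KL × KM| = √174582 ≈ 417.8301
area = ½ · 417.8301 ≈ 208.915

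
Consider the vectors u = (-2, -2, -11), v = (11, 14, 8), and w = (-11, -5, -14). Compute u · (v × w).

v × w:
i: 14·(-14) - 8·(-5) = -196 - (-40) = -156
j: 8·(-11) - 11·(-14) = -88 - (-154) = 66
k: 11·(-5) - 14·(-11) = -55 - (-154) = 99
v × w = (-156, 66, 99)
u · (v × w) = (-2)·(-156) + (-2)·66 + (-11)·99 = 312 - 132 - 1089 = -909

-909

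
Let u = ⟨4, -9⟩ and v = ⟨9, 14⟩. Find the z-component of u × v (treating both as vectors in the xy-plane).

4·14 - (-9)·9 = 56 - (-81) = 137

137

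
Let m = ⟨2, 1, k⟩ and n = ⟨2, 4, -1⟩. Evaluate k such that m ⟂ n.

m · n = 2·2 + 1·4 + k·(-1) = 8 - 1k
Set equal to 0: -1k = -8, so k = 8.

8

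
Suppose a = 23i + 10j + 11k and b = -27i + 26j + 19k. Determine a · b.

-152

a · b = 23·(-27) + 10·26 + 11·19 = -621 + 260 + 209 = -152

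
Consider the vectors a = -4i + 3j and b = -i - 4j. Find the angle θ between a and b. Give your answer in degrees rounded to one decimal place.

a · b = (-4)·(-1) + 3·(-4) = 4 - 12 = -8
|a|² = 16 + 9 = 25,  |a| = √25 ≈ 5.000000
|b|² = 1 + 16 = 17,  |b| = √17 ≈ 4.123106
cos θ = -8 / (5.000000 · 4.123106) ≈ -0.38806
θ = arccos(-0.38806) ≈ 112.8°

112.8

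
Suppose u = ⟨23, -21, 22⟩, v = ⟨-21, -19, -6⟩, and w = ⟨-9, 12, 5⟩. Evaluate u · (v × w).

-13174

v × w:
i: (-19)·5 - (-6)·12 = -95 - (-72) = -23
j: (-6)·(-9) - (-21)·5 = 54 - (-105) = 159
k: (-21)·12 - (-19)·(-9) = -252 - 171 = -423
v × w = (-23, 159, -423)
u · (v × w) = 23·(-23) + (-21)·159 + 22·(-423) = -529 - 3339 - 9306 = -13174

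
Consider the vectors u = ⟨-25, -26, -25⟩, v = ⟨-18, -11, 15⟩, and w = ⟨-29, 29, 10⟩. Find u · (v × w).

v × w:
i: (-11)·10 - 15·29 = -110 - 435 = -545
j: 15·(-29) - (-18)·10 = -435 - (-180) = -255
k: (-18)·29 - (-11)·(-29) = -522 - 319 = -841
v × w = (-545, -255, -841)
u · (v × w) = (-25)·(-545) + (-26)·(-255) + (-25)·(-841) = 13625 + 6630 + 21025 = 41280

41280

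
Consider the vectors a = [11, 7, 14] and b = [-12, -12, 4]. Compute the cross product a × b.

(196, -212, -48)

i: 7·4 - 14·(-12) = 28 - (-168) = 196
j: 14·(-12) - 11·4 = -168 - 44 = -212
k: 11·(-12) - 7·(-12) = -132 - (-84) = -48
a × b = (196, -212, -48)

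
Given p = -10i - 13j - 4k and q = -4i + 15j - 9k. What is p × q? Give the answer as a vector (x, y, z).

i: (-13)·(-9) - (-4)·15 = 117 - (-60) = 177
j: (-4)·(-4) - (-10)·(-9) = 16 - 90 = -74
k: (-10)·15 - (-13)·(-4) = -150 - 52 = -202
p × q = (177, -74, -202)

(177, -74, -202)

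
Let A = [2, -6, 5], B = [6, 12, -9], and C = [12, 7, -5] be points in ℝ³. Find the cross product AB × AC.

(2, -100, -128)

AB = (4, 18, -14)
AC = (10, 13, -10)
i: 18·(-10) - (-14)·13 = -180 - (-182) = 2
j: (-14)·10 - 4·(-10) = -140 - (-40) = -100
k: 4·13 - 18·10 = 52 - 180 = -128
AB × AC = (2, -100, -128)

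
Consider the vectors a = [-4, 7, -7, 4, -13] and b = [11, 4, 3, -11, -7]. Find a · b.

a · b = (-4)·11 + 7·4 + (-7)·3 + 4·(-11) + (-13)·(-7) = -44 + 28 - 21 - 44 + 91 = 10

10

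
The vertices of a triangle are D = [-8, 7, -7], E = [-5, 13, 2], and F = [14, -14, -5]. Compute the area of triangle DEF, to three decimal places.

DE = (3, 6, 9),  DF = (22, -21, 2)
i: 6·2 - 9·(-21) = 12 - (-189) = 201
j: 9·22 - 3·2 = 198 - 6 = 192
k: 3·(-21) - 6·22 = -63 - 132 = -195
DE × DF = (201, 192, -195)
|DE × DF| = √115290 ≈ 339.5438
area = ½ · 339.5438 ≈ 169.772

169.772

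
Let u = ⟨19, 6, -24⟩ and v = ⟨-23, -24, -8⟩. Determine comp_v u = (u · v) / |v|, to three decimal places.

-11.377

u · v = 19·(-23) + 6·(-24) + (-24)·(-8) = -437 - 144 + 192 = -389
|v| = √(529 + 576 + 64) = √1169 ≈ 34.1906
comp_v u = -389 / √1169 ≈ -11.377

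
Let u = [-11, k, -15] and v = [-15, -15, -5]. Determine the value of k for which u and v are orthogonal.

16

u · v = (-11)·(-15) + k·(-15) + (-15)·(-5) = 240 - 15k
Set equal to 0: -15k = -240, so k = 16.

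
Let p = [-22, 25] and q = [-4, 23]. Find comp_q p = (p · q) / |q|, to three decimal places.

28.400

p · q = (-22)·(-4) + 25·23 = 88 + 575 = 663
|q| = √(16 + 529) = √545 ≈ 23.3452
comp_q p = 663 / √545 ≈ 28.400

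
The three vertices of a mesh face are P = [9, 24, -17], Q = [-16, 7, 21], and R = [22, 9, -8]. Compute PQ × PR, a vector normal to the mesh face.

(417, 719, 596)

PQ = (-25, -17, 38)
PR = (13, -15, 9)
i: (-17)·9 - 38·(-15) = -153 - (-570) = 417
j: 38·13 - (-25)·9 = 494 - (-225) = 719
k: (-25)·(-15) - (-17)·13 = 375 - (-221) = 596
PQ × PR = (417, 719, 596)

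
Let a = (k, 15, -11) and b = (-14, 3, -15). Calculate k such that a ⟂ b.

15

a · b = k·(-14) + 15·3 + (-11)·(-15) = 210 - 14k
Set equal to 0: -14k = -210, so k = 15.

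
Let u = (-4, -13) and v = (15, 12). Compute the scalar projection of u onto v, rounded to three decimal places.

u · v = (-4)·15 + (-13)·12 = -60 - 156 = -216
|v| = √(225 + 144) = √369 ≈ 19.2094
comp_v u = -216 / √369 ≈ -11.245

-11.245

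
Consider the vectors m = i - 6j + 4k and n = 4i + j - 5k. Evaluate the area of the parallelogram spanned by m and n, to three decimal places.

41.737

i: (-6)·(-5) - 4·1 = 30 - 4 = 26
j: 4·4 - 1·(-5) = 16 - (-5) = 21
k: 1·1 - (-6)·4 = 1 - (-24) = 25
m × n = (26, 21, 25)
|m × n| = √(26² + 21² + 25²) = √1742 ≈ 41.7373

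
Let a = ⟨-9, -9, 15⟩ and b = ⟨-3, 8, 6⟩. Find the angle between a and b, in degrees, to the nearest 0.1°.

a · b = (-9)·(-3) + (-9)·8 + 15·6 = 27 - 72 + 90 = 45
|a|² = 81 + 81 + 225 = 387,  |a| = √387 ≈ 19.672316
|b|² = 9 + 64 + 36 = 109,  |b| = √109 ≈ 10.440307
cos θ = 45 / (19.672316 · 10.440307) ≈ 0.21910
θ = arccos(0.21910) ≈ 77.3°

77.3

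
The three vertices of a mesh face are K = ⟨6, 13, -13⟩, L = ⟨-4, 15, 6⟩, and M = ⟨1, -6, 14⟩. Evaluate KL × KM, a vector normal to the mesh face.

(415, 175, 200)

KL = (-10, 2, 19)
KM = (-5, -19, 27)
i: 2·27 - 19·(-19) = 54 - (-361) = 415
j: 19·(-5) - (-10)·27 = -95 - (-270) = 175
k: (-10)·(-19) - 2·(-5) = 190 - (-10) = 200
KL × KM = (415, 175, 200)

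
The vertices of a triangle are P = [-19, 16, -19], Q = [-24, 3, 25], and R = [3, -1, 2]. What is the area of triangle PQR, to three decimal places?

PQ = (-5, -13, 44),  PR = (22, -17, 21)
i: (-13)·21 - 44·(-17) = -273 - (-748) = 475
j: 44·22 - (-5)·21 = 968 - (-105) = 1073
k: (-5)·(-17) - (-13)·22 = 85 - (-286) = 371
PQ × PR = (475, 1073, 371)
|PQ × PR| = √1514595 ≈ 1230.6888
area = ½ · 1230.6888 ≈ 615.344

615.344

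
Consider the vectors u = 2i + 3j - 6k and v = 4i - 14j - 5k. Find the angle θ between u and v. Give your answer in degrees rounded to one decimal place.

92.1

u · v = 2·4 + 3·(-14) + (-6)·(-5) = 8 - 42 + 30 = -4
|u|² = 4 + 9 + 36 = 49,  |u| = √49 ≈ 7.000000
|v|² = 16 + 196 + 25 = 237,  |v| = √237 ≈ 15.394804
cos θ = -4 / (7.000000 · 15.394804) ≈ -0.03712
θ = arccos(-0.03712) ≈ 92.1°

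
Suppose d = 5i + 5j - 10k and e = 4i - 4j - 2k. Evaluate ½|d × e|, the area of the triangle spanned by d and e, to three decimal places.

i: 5·(-2) - (-10)·(-4) = -10 - 40 = -50
j: (-10)·4 - 5·(-2) = -40 - (-10) = -30
k: 5·(-4) - 5·4 = -20 - 20 = -40
d × e = (-50, -30, -40)
|d × e| = √((-50)² + (-30)² + (-40)²) = √5000 ≈ 70.7107
area = ½ · 70.7107 ≈ 35.355

35.355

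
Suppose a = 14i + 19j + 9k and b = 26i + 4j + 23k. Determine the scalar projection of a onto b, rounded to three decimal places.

a · b = 14·26 + 19·4 + 9·23 = 364 + 76 + 207 = 647
|b| = √(676 + 16 + 529) = √1221 ≈ 34.9428
comp_b a = 647 / √1221 ≈ 18.516

18.516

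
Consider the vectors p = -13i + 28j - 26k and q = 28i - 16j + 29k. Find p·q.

p · q = (-13)·28 + 28·(-16) + (-26)·29 = -364 - 448 - 754 = -1566

-1566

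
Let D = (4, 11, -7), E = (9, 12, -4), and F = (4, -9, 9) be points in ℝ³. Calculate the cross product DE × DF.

DE = (5, 1, 3)
DF = (0, -20, 16)
i: 1·16 - 3·(-20) = 16 - (-60) = 76
j: 3·0 - 5·16 = 0 - 80 = -80
k: 5·(-20) - 1·0 = -100 - 0 = -100
DE × DF = (76, -80, -100)

(76, -80, -100)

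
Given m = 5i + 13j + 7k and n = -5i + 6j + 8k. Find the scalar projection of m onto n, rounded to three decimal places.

m · n = 5·(-5) + 13·6 + 7·8 = -25 + 78 + 56 = 109
|n| = √(25 + 36 + 64) = √125 ≈ 11.1803
comp_n m = 109 / √125 ≈ 9.749

9.749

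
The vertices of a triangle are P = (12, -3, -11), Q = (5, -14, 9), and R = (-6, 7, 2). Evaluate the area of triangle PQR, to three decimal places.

255.849

PQ = (-7, -11, 20),  PR = (-18, 10, 13)
i: (-11)·13 - 20·10 = -143 - 200 = -343
j: 20·(-18) - (-7)·13 = -360 - (-91) = -269
k: (-7)·10 - (-11)·(-18) = -70 - 198 = -268
PQ × PR = (-343, -269, -268)
|PQ × PR| = √261834 ≈ 511.6972
area = ½ · 511.6972 ≈ 255.849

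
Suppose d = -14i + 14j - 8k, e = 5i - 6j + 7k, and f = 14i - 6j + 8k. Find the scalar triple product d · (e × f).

e × f:
i: (-6)·8 - 7·(-6) = -48 - (-42) = -6
j: 7·14 - 5·8 = 98 - 40 = 58
k: 5·(-6) - (-6)·14 = -30 - (-84) = 54
e × f = (-6, 58, 54)
d · (e × f) = (-14)·(-6) + 14·58 + (-8)·54 = 84 + 812 - 432 = 464

464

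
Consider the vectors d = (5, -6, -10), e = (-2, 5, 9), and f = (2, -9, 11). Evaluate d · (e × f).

360

e × f:
i: 5·11 - 9·(-9) = 55 - (-81) = 136
j: 9·2 - (-2)·11 = 18 - (-22) = 40
k: (-2)·(-9) - 5·2 = 18 - 10 = 8
e × f = (136, 40, 8)
d · (e × f) = 5·136 + (-6)·40 + (-10)·8 = 680 - 240 - 80 = 360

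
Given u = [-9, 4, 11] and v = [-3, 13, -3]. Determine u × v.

i: 4·(-3) - 11·13 = -12 - 143 = -155
j: 11·(-3) - (-9)·(-3) = -33 - 27 = -60
k: (-9)·13 - 4·(-3) = -117 - (-12) = -105
u × v = (-155, -60, -105)

(-155, -60, -105)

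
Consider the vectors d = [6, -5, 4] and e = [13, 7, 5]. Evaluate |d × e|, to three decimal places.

i: (-5)·5 - 4·7 = -25 - 28 = -53
j: 4·13 - 6·5 = 52 - 30 = 22
k: 6·7 - (-5)·13 = 42 - (-65) = 107
d × e = (-53, 22, 107)
|d × e| = √((-53)² + 22² + 107²) = √14742 ≈ 121.4166

121.417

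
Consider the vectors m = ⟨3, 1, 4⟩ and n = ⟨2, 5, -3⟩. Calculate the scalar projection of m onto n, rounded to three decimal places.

m · n = 3·2 + 1·5 + 4·(-3) = 6 + 5 - 12 = -1
|n| = √(4 + 25 + 9) = √38 ≈ 6.1644
comp_n m = -1 / √38 ≈ -0.162

-0.162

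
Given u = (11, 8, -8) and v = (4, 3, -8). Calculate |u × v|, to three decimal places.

68.826

i: 8·(-8) - (-8)·3 = -64 - (-24) = -40
j: (-8)·4 - 11·(-8) = -32 - (-88) = 56
k: 11·3 - 8·4 = 33 - 32 = 1
u × v = (-40, 56, 1)
|u × v| = √((-40)² + 56² + 1²) = √4737 ≈ 68.8259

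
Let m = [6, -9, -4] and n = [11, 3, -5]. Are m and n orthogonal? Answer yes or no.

no

m · n = 6·11 + (-9)·3 + (-4)·(-5) = 66 - 27 + 20 = 59
Nonzero, so the vectors are not orthogonal.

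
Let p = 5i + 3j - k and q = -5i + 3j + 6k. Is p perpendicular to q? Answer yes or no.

no

p · q = 5·(-5) + 3·3 + (-1)·6 = -25 + 9 - 6 = -22
Nonzero, so the vectors are not orthogonal.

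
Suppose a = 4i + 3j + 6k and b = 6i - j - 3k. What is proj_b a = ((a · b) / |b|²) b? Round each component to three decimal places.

(0.391, -0.065, -0.196)

a · b = 4·6 + 3·(-1) + 6·(-3) = 24 - 3 - 18 = 3
|b|² = 36 + 1 + 9 = 46
proj_b a = (3/46) · (6, -1, -3) ≈ (0.391, -0.065, -0.196)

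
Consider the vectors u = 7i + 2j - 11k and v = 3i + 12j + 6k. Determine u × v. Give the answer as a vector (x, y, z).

i: 2·6 - (-11)·12 = 12 - (-132) = 144
j: (-11)·3 - 7·6 = -33 - 42 = -75
k: 7·12 - 2·3 = 84 - 6 = 78
u × v = (144, -75, 78)

(144, -75, 78)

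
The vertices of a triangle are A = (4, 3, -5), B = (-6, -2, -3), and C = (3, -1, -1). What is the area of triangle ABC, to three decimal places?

26.519

AB = (-10, -5, 2),  AC = (-1, -4, 4)
i: (-5)·4 - 2·(-4) = -20 - (-8) = -12
j: 2·(-1) - (-10)·4 = -2 - (-40) = 38
k: (-10)·(-4) - (-5)·(-1) = 40 - 5 = 35
AB × AC = (-12, 38, 35)
|AB × AC| = √2813 ≈ 53.0377
area = ½ · 53.0377 ≈ 26.519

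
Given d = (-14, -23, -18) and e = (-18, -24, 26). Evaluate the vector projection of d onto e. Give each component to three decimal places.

d · e = (-14)·(-18) + (-23)·(-24) + (-18)·26 = 252 + 552 - 468 = 336
|e|² = 324 + 576 + 676 = 1576
proj_e d = (336/1576) · (-18, -24, 26) ≈ (-3.838, -5.117, 5.543)

(-3.838, -5.117, 5.543)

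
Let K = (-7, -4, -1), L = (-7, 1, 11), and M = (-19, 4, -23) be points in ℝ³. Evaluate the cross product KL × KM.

(-206, -144, 60)

KL = (0, 5, 12)
KM = (-12, 8, -22)
i: 5·(-22) - 12·8 = -110 - 96 = -206
j: 12·(-12) - 0·(-22) = -144 - 0 = -144
k: 0·8 - 5·(-12) = 0 - (-60) = 60
KL × KM = (-206, -144, 60)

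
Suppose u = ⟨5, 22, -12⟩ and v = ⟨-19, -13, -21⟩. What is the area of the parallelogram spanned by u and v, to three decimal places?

i: 22·(-21) - (-12)·(-13) = -462 - 156 = -618
j: (-12)·(-19) - 5·(-21) = 228 - (-105) = 333
k: 5·(-13) - 22·(-19) = -65 - (-418) = 353
u × v = (-618, 333, 353)
|u × v| = √((-618)² + 333² + 353²) = √617422 ≈ 785.7621

785.762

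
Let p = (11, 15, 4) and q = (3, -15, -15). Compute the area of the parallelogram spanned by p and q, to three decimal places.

320.397

i: 15·(-15) - 4·(-15) = -225 - (-60) = -165
j: 4·3 - 11·(-15) = 12 - (-165) = 177
k: 11·(-15) - 15·3 = -165 - 45 = -210
p × q = (-165, 177, -210)
|p × q| = √((-165)² + 177² + (-210)²) = √102654 ≈ 320.3966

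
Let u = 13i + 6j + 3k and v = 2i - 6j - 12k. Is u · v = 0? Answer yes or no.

no

u · v = 13·2 + 6·(-6) + 3·(-12) = 26 - 36 - 36 = -46
Nonzero, so the vectors are not orthogonal.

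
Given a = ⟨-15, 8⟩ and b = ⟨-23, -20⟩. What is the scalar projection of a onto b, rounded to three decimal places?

a · b = (-15)·(-23) + 8·(-20) = 345 - 160 = 185
|b| = √(529 + 400) = √929 ≈ 30.4795
comp_b a = 185 / √929 ≈ 6.070

6.070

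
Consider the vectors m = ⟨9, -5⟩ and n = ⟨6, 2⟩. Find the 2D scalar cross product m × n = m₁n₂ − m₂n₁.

9·2 - (-5)·6 = 18 - (-30) = 48

48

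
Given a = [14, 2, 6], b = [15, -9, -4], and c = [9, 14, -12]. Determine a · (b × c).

4330

b × c:
i: (-9)·(-12) - (-4)·14 = 108 - (-56) = 164
j: (-4)·9 - 15·(-12) = -36 - (-180) = 144
k: 15·14 - (-9)·9 = 210 - (-81) = 291
b × c = (164, 144, 291)
a · (b × c) = 14·164 + 2·144 + 6·291 = 2296 + 288 + 1746 = 4330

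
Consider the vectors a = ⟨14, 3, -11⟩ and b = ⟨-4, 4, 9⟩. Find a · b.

-143

a · b = 14·(-4) + 3·4 + (-11)·9 = -56 + 12 - 99 = -143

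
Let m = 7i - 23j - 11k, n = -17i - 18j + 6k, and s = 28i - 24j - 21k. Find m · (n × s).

n × s:
i: (-18)·(-21) - 6·(-24) = 378 - (-144) = 522
j: 6·28 - (-17)·(-21) = 168 - 357 = -189
k: (-17)·(-24) - (-18)·28 = 408 - (-504) = 912
n × s = (522, -189, 912)
m · (n × s) = 7·522 + (-23)·(-189) + (-11)·912 = 3654 + 4347 - 10032 = -2031

-2031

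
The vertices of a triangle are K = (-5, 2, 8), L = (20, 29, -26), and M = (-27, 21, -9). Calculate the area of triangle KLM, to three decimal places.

KL = (25, 27, -34),  KM = (-22, 19, -17)
i: 27·(-17) - (-34)·19 = -459 - (-646) = 187
j: (-34)·(-22) - 25·(-17) = 748 - (-425) = 1173
k: 25·19 - 27·(-22) = 475 - (-594) = 1069
KL × KM = (187, 1173, 1069)
|KL × KM| = √2553659 ≈ 1598.0172
area = ½ · 1598.0172 ≈ 799.009

799.009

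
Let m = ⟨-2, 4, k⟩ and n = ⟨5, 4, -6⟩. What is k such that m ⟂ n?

1

m · n = (-2)·5 + 4·4 + k·(-6) = 6 - 6k
Set equal to 0: -6k = -6, so k = 1.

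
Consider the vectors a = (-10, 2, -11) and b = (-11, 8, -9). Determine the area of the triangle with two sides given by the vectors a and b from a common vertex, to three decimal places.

48.023

i: 2·(-9) - (-11)·8 = -18 - (-88) = 70
j: (-11)·(-11) - (-10)·(-9) = 121 - 90 = 31
k: (-10)·8 - 2·(-11) = -80 - (-22) = -58
a × b = (70, 31, -58)
|a × b| = √(70² + 31² + (-58)²) = √9225 ≈ 96.0469
area = ½ · 96.0469 ≈ 48.023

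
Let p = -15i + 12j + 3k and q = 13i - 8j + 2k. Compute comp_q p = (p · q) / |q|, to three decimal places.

-18.513

p · q = (-15)·13 + 12·(-8) + 3·2 = -195 - 96 + 6 = -285
|q| = √(169 + 64 + 4) = √237 ≈ 15.3948
comp_q p = -285 / √237 ≈ -18.513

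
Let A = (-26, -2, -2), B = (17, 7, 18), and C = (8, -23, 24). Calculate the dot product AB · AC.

1793

AB = B − A = (43, 9, 20)
AC = C − A = (34, -21, 26)
AB · AC = 43·34 + 9·(-21) + 20·26 = 1462 - 189 + 520 = 1793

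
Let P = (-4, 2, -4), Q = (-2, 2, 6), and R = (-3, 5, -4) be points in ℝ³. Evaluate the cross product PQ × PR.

(-30, 10, 6)

PQ = (2, 0, 10)
PR = (1, 3, 0)
i: 0·0 - 10·3 = 0 - 30 = -30
j: 10·1 - 2·0 = 10 - 0 = 10
k: 2·3 - 0·1 = 6 - 0 = 6
PQ × PR = (-30, 10, 6)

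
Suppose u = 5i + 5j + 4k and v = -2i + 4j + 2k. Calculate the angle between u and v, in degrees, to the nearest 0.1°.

63.1

u · v = 5·(-2) + 5·4 + 4·2 = -10 + 20 + 8 = 18
|u|² = 25 + 25 + 16 = 66,  |u| = √66 ≈ 8.124038
|v|² = 4 + 16 + 4 = 24,  |v| = √24 ≈ 4.898979
cos θ = 18 / (8.124038 · 4.898979) ≈ 0.45227
θ = arccos(0.45227) ≈ 63.1°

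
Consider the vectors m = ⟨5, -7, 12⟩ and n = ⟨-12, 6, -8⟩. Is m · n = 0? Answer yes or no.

m · n = 5·(-12) + (-7)·6 + 12·(-8) = -60 - 42 - 96 = -198
Nonzero, so the vectors are not orthogonal.

no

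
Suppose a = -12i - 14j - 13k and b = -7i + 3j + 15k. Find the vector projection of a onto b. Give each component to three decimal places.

a · b = (-12)·(-7) + (-14)·3 + (-13)·15 = 84 - 42 - 195 = -153
|b|² = 49 + 9 + 225 = 283
proj_b a = (-153/283) · (-7, 3, 15) ≈ (3.784, -1.622, -8.110)

(3.784, -1.622, -8.110)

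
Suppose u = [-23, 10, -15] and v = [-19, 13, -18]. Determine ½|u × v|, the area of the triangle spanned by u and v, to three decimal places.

i: 10·(-18) - (-15)·13 = -180 - (-195) = 15
j: (-15)·(-19) - (-23)·(-18) = 285 - 414 = -129
k: (-23)·13 - 10·(-19) = -299 - (-190) = -109
u × v = (15, -129, -109)
|u × v| = √(15² + (-129)² + (-109)²) = √28747 ≈ 169.5494
area = ½ · 169.5494 ≈ 84.775

84.775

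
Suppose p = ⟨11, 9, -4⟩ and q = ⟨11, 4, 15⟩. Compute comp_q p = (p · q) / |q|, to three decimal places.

5.098

p · q = 11·11 + 9·4 + (-4)·15 = 121 + 36 - 60 = 97
|q| = √(121 + 16 + 225) = √362 ≈ 19.0263
comp_q p = 97 / √362 ≈ 5.098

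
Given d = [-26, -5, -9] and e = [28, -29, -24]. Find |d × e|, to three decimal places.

1259.561

i: (-5)·(-24) - (-9)·(-29) = 120 - 261 = -141
j: (-9)·28 - (-26)·(-24) = -252 - 624 = -876
k: (-26)·(-29) - (-5)·28 = 754 - (-140) = 894
d × e = (-141, -876, 894)
|d × e| = √((-141)² + (-876)² + 894²) = √1586493 ≈ 1259.5606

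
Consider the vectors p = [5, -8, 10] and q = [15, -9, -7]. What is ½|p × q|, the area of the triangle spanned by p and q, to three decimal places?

123.659

i: (-8)·(-7) - 10·(-9) = 56 - (-90) = 146
j: 10·15 - 5·(-7) = 150 - (-35) = 185
k: 5·(-9) - (-8)·15 = -45 - (-120) = 75
p × q = (146, 185, 75)
|p × q| = √(146² + 185² + 75²) = √61166 ≈ 247.3176
area = ½ · 247.3176 ≈ 123.659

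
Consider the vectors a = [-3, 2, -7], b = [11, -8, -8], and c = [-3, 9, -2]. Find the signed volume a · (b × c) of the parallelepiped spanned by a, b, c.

b × c:
i: (-8)·(-2) - (-8)·9 = 16 - (-72) = 88
j: (-8)·(-3) - 11·(-2) = 24 - (-22) = 46
k: 11·9 - (-8)·(-3) = 99 - 24 = 75
b × c = (88, 46, 75)
a · (b × c) = (-3)·88 + 2·46 + (-7)·75 = -264 + 92 - 525 = -697

-697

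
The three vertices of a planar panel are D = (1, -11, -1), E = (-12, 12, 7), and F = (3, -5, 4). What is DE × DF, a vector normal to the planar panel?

DE = (-13, 23, 8)
DF = (2, 6, 5)
i: 23·5 - 8·6 = 115 - 48 = 67
j: 8·2 - (-13)·5 = 16 - (-65) = 81
k: (-13)·6 - 23·2 = -78 - 46 = -124
DE × DF = (67, 81, -124)

(67, 81, -124)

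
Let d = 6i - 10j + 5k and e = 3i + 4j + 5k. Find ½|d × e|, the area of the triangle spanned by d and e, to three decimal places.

44.836

i: (-10)·5 - 5·4 = -50 - 20 = -70
j: 5·3 - 6·5 = 15 - 30 = -15
k: 6·4 - (-10)·3 = 24 - (-30) = 54
d × e = (-70, -15, 54)
|d × e| = √((-70)² + (-15)² + 54²) = √8041 ≈ 89.6716
area = ½ · 89.6716 ≈ 44.836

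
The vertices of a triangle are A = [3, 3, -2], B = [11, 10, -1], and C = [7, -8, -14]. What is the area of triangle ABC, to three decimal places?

84.831

AB = (8, 7, 1),  AC = (4, -11, -12)
i: 7·(-12) - 1·(-11) = -84 - (-11) = -73
j: 1·4 - 8·(-12) = 4 - (-96) = 100
k: 8·(-11) - 7·4 = -88 - 28 = -116
AB × AC = (-73, 100, -116)
|AB × AC| = √28785 ≈ 169.6614
area = ½ · 169.6614 ≈ 84.831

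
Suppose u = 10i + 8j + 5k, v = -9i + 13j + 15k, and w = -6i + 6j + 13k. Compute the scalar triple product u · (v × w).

1126

v × w:
i: 13·13 - 15·6 = 169 - 90 = 79
j: 15·(-6) - (-9)·13 = -90 - (-117) = 27
k: (-9)·6 - 13·(-6) = -54 - (-78) = 24
v × w = (79, 27, 24)
u · (v × w) = 10·79 + 8·27 + 5·24 = 790 + 216 + 120 = 1126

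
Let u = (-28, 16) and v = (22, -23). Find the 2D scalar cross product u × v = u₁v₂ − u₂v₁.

(-28)·(-23) - 16·22 = 644 - 352 = 292

292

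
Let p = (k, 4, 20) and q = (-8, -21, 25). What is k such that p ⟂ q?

52

p · q = k·(-8) + 4·(-21) + 20·25 = 416 - 8k
Set equal to 0: -8k = -416, so k = 52.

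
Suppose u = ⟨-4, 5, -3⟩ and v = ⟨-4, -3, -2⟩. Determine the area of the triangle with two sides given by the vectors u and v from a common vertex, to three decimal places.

i: 5·(-2) - (-3)·(-3) = -10 - 9 = -19
j: (-3)·(-4) - (-4)·(-2) = 12 - 8 = 4
k: (-4)·(-3) - 5·(-4) = 12 - (-20) = 32
u × v = (-19, 4, 32)
|u × v| = √((-19)² + 4² + 32²) = √1401 ≈ 37.4299
area = ½ · 37.4299 ≈ 18.715

18.715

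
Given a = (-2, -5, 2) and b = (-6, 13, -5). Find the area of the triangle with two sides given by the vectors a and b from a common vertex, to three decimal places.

30.087

i: (-5)·(-5) - 2·13 = 25 - 26 = -1
j: 2·(-6) - (-2)·(-5) = -12 - 10 = -22
k: (-2)·13 - (-5)·(-6) = -26 - 30 = -56
a × b = (-1, -22, -56)
|a × b| = √((-1)² + (-22)² + (-56)²) = √3621 ≈ 60.1747
area = ½ · 60.1747 ≈ 30.087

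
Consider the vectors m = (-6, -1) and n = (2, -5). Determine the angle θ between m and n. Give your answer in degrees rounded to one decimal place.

m · n = (-6)·2 + (-1)·(-5) = -12 + 5 = -7
|m|² = 36 + 1 = 37,  |m| = √37 ≈ 6.082763
|n|² = 4 + 25 = 29,  |n| = √29 ≈ 5.385165
cos θ = -7 / (6.082763 · 5.385165) ≈ -0.21370
θ = arccos(-0.21370) ≈ 102.3°

102.3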